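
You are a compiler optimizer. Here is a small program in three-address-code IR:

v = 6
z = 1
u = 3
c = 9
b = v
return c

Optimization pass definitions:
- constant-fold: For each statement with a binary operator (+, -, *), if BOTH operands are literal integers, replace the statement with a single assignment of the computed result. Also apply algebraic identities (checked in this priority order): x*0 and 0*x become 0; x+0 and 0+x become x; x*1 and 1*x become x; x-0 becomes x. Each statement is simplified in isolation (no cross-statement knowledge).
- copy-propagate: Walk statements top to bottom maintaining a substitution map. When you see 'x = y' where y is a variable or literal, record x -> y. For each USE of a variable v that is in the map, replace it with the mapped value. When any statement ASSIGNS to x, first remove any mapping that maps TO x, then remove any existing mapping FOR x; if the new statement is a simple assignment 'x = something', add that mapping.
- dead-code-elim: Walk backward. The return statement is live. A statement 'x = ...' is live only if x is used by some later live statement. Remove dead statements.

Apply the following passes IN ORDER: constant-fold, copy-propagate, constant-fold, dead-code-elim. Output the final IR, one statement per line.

Initial IR:
  v = 6
  z = 1
  u = 3
  c = 9
  b = v
  return c
After constant-fold (6 stmts):
  v = 6
  z = 1
  u = 3
  c = 9
  b = v
  return c
After copy-propagate (6 stmts):
  v = 6
  z = 1
  u = 3
  c = 9
  b = 6
  return 9
After constant-fold (6 stmts):
  v = 6
  z = 1
  u = 3
  c = 9
  b = 6
  return 9
After dead-code-elim (1 stmts):
  return 9

Answer: return 9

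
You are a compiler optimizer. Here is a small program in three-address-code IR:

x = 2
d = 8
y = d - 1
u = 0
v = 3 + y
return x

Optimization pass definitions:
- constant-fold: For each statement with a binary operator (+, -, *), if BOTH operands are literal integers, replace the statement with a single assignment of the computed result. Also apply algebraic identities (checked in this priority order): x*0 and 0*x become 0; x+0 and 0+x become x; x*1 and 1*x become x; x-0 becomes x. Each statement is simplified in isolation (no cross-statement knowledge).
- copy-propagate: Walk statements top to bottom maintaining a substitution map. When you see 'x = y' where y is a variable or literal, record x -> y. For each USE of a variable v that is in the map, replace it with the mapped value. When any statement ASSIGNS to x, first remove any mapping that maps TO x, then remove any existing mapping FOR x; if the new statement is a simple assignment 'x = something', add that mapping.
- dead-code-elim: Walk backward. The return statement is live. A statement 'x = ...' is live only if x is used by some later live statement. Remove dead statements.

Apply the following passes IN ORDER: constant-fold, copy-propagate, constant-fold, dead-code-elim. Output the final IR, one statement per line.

Answer: return 2

Derivation:
Initial IR:
  x = 2
  d = 8
  y = d - 1
  u = 0
  v = 3 + y
  return x
After constant-fold (6 stmts):
  x = 2
  d = 8
  y = d - 1
  u = 0
  v = 3 + y
  return x
After copy-propagate (6 stmts):
  x = 2
  d = 8
  y = 8 - 1
  u = 0
  v = 3 + y
  return 2
After constant-fold (6 stmts):
  x = 2
  d = 8
  y = 7
  u = 0
  v = 3 + y
  return 2
After dead-code-elim (1 stmts):
  return 2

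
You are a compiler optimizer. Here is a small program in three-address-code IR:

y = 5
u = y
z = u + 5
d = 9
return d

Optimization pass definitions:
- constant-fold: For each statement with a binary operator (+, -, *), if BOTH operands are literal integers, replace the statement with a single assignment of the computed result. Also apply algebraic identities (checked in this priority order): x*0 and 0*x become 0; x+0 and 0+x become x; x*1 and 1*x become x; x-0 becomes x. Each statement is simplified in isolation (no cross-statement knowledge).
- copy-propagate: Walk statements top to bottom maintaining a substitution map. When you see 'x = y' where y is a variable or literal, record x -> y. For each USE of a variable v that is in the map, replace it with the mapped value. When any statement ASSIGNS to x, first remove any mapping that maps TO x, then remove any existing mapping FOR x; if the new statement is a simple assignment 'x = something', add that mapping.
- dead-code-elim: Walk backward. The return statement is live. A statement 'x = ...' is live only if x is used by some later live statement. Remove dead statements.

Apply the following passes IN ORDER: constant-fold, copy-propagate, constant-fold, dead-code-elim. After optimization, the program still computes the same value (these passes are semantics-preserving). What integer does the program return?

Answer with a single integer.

Answer: 9

Derivation:
Initial IR:
  y = 5
  u = y
  z = u + 5
  d = 9
  return d
After constant-fold (5 stmts):
  y = 5
  u = y
  z = u + 5
  d = 9
  return d
After copy-propagate (5 stmts):
  y = 5
  u = 5
  z = 5 + 5
  d = 9
  return 9
After constant-fold (5 stmts):
  y = 5
  u = 5
  z = 10
  d = 9
  return 9
After dead-code-elim (1 stmts):
  return 9
Evaluate:
  y = 5  =>  y = 5
  u = y  =>  u = 5
  z = u + 5  =>  z = 10
  d = 9  =>  d = 9
  return d = 9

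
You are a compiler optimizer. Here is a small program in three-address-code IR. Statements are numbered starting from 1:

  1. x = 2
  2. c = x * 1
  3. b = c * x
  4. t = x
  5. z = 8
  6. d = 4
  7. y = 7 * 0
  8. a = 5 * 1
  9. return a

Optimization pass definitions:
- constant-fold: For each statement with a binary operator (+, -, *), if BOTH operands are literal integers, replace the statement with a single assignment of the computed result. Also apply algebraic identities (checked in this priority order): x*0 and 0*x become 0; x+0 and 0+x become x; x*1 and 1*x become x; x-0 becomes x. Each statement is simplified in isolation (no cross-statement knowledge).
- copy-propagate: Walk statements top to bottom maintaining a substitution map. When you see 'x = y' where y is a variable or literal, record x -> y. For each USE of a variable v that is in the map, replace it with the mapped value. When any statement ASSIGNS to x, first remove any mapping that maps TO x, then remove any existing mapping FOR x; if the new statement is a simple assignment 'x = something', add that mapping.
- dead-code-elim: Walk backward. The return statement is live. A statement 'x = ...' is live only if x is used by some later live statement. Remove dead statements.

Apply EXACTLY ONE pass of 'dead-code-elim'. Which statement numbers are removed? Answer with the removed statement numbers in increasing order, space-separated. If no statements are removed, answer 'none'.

Answer: 1 2 3 4 5 6 7

Derivation:
Backward liveness scan:
Stmt 1 'x = 2': DEAD (x not in live set [])
Stmt 2 'c = x * 1': DEAD (c not in live set [])
Stmt 3 'b = c * x': DEAD (b not in live set [])
Stmt 4 't = x': DEAD (t not in live set [])
Stmt 5 'z = 8': DEAD (z not in live set [])
Stmt 6 'd = 4': DEAD (d not in live set [])
Stmt 7 'y = 7 * 0': DEAD (y not in live set [])
Stmt 8 'a = 5 * 1': KEEP (a is live); live-in = []
Stmt 9 'return a': KEEP (return); live-in = ['a']
Removed statement numbers: [1, 2, 3, 4, 5, 6, 7]
Surviving IR:
  a = 5 * 1
  return a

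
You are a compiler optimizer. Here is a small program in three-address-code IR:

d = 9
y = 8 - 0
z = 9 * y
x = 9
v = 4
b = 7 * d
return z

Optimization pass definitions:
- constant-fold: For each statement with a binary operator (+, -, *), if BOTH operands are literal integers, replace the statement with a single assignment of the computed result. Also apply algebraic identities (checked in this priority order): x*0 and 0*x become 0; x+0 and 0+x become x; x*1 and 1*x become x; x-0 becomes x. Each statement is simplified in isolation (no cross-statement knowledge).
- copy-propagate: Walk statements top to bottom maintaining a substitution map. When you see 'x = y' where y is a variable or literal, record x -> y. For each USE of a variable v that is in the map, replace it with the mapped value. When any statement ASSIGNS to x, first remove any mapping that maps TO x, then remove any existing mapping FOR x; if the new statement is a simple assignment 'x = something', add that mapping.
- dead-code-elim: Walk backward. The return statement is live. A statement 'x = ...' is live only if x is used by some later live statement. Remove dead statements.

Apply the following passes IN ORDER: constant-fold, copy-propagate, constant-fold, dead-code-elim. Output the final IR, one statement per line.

Answer: z = 72
return z

Derivation:
Initial IR:
  d = 9
  y = 8 - 0
  z = 9 * y
  x = 9
  v = 4
  b = 7 * d
  return z
After constant-fold (7 stmts):
  d = 9
  y = 8
  z = 9 * y
  x = 9
  v = 4
  b = 7 * d
  return z
After copy-propagate (7 stmts):
  d = 9
  y = 8
  z = 9 * 8
  x = 9
  v = 4
  b = 7 * 9
  return z
After constant-fold (7 stmts):
  d = 9
  y = 8
  z = 72
  x = 9
  v = 4
  b = 63
  return z
After dead-code-elim (2 stmts):
  z = 72
  return z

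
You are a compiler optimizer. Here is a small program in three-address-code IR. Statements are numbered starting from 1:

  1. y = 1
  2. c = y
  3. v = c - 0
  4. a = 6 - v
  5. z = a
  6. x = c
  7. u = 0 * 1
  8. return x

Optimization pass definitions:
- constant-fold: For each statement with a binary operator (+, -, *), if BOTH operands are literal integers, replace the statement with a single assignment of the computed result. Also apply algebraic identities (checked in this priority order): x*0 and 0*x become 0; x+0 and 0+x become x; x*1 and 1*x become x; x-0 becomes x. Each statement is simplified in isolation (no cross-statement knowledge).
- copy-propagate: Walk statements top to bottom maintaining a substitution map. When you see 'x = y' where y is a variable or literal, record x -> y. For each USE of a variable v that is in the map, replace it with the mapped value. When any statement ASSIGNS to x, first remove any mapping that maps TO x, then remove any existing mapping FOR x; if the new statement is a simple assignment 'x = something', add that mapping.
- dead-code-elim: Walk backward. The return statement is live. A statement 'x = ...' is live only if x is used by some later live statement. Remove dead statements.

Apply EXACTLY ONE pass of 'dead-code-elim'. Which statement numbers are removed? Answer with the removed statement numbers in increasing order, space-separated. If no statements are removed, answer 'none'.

Answer: 3 4 5 7

Derivation:
Backward liveness scan:
Stmt 1 'y = 1': KEEP (y is live); live-in = []
Stmt 2 'c = y': KEEP (c is live); live-in = ['y']
Stmt 3 'v = c - 0': DEAD (v not in live set ['c'])
Stmt 4 'a = 6 - v': DEAD (a not in live set ['c'])
Stmt 5 'z = a': DEAD (z not in live set ['c'])
Stmt 6 'x = c': KEEP (x is live); live-in = ['c']
Stmt 7 'u = 0 * 1': DEAD (u not in live set ['x'])
Stmt 8 'return x': KEEP (return); live-in = ['x']
Removed statement numbers: [3, 4, 5, 7]
Surviving IR:
  y = 1
  c = y
  x = c
  return x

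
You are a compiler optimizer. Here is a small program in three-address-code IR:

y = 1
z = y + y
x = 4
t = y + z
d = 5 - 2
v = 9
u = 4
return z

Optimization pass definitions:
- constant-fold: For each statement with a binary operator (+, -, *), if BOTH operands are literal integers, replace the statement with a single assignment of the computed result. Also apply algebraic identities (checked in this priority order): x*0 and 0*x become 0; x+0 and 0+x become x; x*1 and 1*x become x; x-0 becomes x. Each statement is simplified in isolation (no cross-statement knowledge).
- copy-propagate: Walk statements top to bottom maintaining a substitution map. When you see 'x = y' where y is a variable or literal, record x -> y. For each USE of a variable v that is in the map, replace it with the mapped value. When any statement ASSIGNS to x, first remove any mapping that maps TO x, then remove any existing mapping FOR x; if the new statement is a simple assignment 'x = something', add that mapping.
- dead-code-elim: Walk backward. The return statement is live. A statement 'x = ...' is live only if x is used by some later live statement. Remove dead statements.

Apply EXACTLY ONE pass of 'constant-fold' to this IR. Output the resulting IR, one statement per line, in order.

Answer: y = 1
z = y + y
x = 4
t = y + z
d = 3
v = 9
u = 4
return z

Derivation:
Applying constant-fold statement-by-statement:
  [1] y = 1  (unchanged)
  [2] z = y + y  (unchanged)
  [3] x = 4  (unchanged)
  [4] t = y + z  (unchanged)
  [5] d = 5 - 2  -> d = 3
  [6] v = 9  (unchanged)
  [7] u = 4  (unchanged)
  [8] return z  (unchanged)
Result (8 stmts):
  y = 1
  z = y + y
  x = 4
  t = y + z
  d = 3
  v = 9
  u = 4
  return z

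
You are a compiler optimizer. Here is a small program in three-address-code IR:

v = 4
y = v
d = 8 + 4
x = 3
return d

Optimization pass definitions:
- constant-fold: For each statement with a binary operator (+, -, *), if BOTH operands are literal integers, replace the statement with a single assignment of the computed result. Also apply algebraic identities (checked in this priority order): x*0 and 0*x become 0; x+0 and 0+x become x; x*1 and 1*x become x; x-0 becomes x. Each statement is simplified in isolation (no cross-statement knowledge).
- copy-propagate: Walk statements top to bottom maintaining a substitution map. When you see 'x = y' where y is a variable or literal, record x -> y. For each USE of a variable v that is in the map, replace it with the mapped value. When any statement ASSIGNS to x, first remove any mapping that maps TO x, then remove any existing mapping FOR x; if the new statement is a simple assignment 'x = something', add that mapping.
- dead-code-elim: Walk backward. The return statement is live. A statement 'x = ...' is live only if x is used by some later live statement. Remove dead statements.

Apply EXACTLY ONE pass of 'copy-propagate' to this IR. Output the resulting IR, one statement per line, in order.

Answer: v = 4
y = 4
d = 8 + 4
x = 3
return d

Derivation:
Applying copy-propagate statement-by-statement:
  [1] v = 4  (unchanged)
  [2] y = v  -> y = 4
  [3] d = 8 + 4  (unchanged)
  [4] x = 3  (unchanged)
  [5] return d  (unchanged)
Result (5 stmts):
  v = 4
  y = 4
  d = 8 + 4
  x = 3
  return d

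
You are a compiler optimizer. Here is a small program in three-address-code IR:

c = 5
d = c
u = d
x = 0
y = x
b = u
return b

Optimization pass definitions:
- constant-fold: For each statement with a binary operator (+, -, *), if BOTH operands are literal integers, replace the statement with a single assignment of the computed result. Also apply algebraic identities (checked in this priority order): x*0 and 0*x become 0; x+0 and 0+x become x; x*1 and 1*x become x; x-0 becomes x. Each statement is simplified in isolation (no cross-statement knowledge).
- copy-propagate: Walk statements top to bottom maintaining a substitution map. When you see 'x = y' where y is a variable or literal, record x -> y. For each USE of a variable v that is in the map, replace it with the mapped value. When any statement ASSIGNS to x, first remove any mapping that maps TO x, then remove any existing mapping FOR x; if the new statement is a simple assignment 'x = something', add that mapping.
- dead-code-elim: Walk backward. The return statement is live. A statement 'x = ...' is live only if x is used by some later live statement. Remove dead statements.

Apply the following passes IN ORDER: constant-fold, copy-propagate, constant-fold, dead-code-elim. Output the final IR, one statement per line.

Answer: return 5

Derivation:
Initial IR:
  c = 5
  d = c
  u = d
  x = 0
  y = x
  b = u
  return b
After constant-fold (7 stmts):
  c = 5
  d = c
  u = d
  x = 0
  y = x
  b = u
  return b
After copy-propagate (7 stmts):
  c = 5
  d = 5
  u = 5
  x = 0
  y = 0
  b = 5
  return 5
After constant-fold (7 stmts):
  c = 5
  d = 5
  u = 5
  x = 0
  y = 0
  b = 5
  return 5
After dead-code-elim (1 stmts):
  return 5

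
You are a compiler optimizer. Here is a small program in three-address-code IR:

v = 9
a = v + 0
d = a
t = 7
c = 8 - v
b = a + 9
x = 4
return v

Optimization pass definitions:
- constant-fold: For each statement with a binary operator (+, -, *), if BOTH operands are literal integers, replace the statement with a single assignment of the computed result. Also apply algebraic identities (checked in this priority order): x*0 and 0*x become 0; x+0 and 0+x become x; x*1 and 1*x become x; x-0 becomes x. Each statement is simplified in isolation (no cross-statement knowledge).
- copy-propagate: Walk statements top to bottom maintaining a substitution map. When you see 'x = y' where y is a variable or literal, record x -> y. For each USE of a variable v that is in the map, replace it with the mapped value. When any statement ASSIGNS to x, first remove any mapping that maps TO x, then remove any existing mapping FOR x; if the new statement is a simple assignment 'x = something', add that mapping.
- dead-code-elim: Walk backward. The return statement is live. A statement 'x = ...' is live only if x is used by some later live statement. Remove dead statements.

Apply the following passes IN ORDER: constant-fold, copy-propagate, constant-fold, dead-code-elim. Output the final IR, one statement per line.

Answer: return 9

Derivation:
Initial IR:
  v = 9
  a = v + 0
  d = a
  t = 7
  c = 8 - v
  b = a + 9
  x = 4
  return v
After constant-fold (8 stmts):
  v = 9
  a = v
  d = a
  t = 7
  c = 8 - v
  b = a + 9
  x = 4
  return v
After copy-propagate (8 stmts):
  v = 9
  a = 9
  d = 9
  t = 7
  c = 8 - 9
  b = 9 + 9
  x = 4
  return 9
After constant-fold (8 stmts):
  v = 9
  a = 9
  d = 9
  t = 7
  c = -1
  b = 18
  x = 4
  return 9
After dead-code-elim (1 stmts):
  return 9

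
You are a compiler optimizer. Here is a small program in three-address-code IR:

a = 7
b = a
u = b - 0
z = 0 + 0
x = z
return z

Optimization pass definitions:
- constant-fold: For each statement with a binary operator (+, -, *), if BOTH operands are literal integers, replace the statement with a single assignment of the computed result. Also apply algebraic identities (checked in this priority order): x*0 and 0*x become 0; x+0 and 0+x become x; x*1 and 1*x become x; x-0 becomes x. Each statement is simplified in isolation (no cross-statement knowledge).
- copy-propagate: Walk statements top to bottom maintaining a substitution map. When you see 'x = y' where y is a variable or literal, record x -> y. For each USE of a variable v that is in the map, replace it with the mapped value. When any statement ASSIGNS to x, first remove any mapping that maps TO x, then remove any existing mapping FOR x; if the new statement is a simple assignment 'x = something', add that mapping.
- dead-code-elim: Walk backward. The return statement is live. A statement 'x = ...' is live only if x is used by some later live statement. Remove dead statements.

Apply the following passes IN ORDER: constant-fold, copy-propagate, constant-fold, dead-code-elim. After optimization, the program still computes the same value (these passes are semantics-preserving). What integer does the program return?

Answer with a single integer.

Answer: 0

Derivation:
Initial IR:
  a = 7
  b = a
  u = b - 0
  z = 0 + 0
  x = z
  return z
After constant-fold (6 stmts):
  a = 7
  b = a
  u = b
  z = 0
  x = z
  return z
After copy-propagate (6 stmts):
  a = 7
  b = 7
  u = 7
  z = 0
  x = 0
  return 0
After constant-fold (6 stmts):
  a = 7
  b = 7
  u = 7
  z = 0
  x = 0
  return 0
After dead-code-elim (1 stmts):
  return 0
Evaluate:
  a = 7  =>  a = 7
  b = a  =>  b = 7
  u = b - 0  =>  u = 7
  z = 0 + 0  =>  z = 0
  x = z  =>  x = 0
  return z = 0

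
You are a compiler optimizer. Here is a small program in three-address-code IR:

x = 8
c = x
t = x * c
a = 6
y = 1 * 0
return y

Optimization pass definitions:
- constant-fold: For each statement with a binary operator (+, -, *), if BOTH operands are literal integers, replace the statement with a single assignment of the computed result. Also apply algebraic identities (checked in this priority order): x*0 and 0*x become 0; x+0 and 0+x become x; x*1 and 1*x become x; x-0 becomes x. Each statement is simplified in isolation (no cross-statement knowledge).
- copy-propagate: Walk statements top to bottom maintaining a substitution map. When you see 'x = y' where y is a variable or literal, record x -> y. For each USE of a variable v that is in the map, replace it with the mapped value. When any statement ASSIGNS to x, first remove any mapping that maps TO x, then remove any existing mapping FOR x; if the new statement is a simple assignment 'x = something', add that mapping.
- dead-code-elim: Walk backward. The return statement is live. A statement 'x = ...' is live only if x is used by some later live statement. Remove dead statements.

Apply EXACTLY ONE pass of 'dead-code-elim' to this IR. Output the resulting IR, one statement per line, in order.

Applying dead-code-elim statement-by-statement:
  [6] return y  -> KEEP (return); live=['y']
  [5] y = 1 * 0  -> KEEP; live=[]
  [4] a = 6  -> DEAD (a not live)
  [3] t = x * c  -> DEAD (t not live)
  [2] c = x  -> DEAD (c not live)
  [1] x = 8  -> DEAD (x not live)
Result (2 stmts):
  y = 1 * 0
  return y

Answer: y = 1 * 0
return y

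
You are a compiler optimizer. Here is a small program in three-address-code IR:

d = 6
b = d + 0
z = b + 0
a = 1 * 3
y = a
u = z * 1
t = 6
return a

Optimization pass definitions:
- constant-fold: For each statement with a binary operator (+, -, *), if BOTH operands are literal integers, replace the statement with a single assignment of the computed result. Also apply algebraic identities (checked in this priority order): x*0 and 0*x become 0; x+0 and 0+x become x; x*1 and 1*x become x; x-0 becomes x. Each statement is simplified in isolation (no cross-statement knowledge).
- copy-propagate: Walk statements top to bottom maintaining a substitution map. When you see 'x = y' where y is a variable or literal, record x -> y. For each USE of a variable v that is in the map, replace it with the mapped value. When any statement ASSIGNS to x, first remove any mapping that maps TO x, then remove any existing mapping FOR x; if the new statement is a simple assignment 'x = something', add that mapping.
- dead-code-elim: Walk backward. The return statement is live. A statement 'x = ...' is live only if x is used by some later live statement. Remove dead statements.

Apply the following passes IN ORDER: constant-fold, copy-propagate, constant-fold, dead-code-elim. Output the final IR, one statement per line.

Initial IR:
  d = 6
  b = d + 0
  z = b + 0
  a = 1 * 3
  y = a
  u = z * 1
  t = 6
  return a
After constant-fold (8 stmts):
  d = 6
  b = d
  z = b
  a = 3
  y = a
  u = z
  t = 6
  return a
After copy-propagate (8 stmts):
  d = 6
  b = 6
  z = 6
  a = 3
  y = 3
  u = 6
  t = 6
  return 3
After constant-fold (8 stmts):
  d = 6
  b = 6
  z = 6
  a = 3
  y = 3
  u = 6
  t = 6
  return 3
After dead-code-elim (1 stmts):
  return 3

Answer: return 3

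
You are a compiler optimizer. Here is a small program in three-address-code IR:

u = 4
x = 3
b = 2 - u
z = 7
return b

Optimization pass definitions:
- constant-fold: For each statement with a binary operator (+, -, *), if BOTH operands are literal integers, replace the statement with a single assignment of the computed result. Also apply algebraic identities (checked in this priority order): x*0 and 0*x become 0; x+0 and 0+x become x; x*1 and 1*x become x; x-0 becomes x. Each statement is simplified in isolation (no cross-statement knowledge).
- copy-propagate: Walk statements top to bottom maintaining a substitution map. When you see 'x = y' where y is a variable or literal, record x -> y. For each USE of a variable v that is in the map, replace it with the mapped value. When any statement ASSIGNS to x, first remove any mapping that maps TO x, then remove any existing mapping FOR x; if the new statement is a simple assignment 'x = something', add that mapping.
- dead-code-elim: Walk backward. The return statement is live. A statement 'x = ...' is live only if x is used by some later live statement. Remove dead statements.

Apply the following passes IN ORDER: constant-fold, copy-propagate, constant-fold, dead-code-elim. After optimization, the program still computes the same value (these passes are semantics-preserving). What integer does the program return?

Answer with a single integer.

Answer: -2

Derivation:
Initial IR:
  u = 4
  x = 3
  b = 2 - u
  z = 7
  return b
After constant-fold (5 stmts):
  u = 4
  x = 3
  b = 2 - u
  z = 7
  return b
After copy-propagate (5 stmts):
  u = 4
  x = 3
  b = 2 - 4
  z = 7
  return b
After constant-fold (5 stmts):
  u = 4
  x = 3
  b = -2
  z = 7
  return b
After dead-code-elim (2 stmts):
  b = -2
  return b
Evaluate:
  u = 4  =>  u = 4
  x = 3  =>  x = 3
  b = 2 - u  =>  b = -2
  z = 7  =>  z = 7
  return b = -2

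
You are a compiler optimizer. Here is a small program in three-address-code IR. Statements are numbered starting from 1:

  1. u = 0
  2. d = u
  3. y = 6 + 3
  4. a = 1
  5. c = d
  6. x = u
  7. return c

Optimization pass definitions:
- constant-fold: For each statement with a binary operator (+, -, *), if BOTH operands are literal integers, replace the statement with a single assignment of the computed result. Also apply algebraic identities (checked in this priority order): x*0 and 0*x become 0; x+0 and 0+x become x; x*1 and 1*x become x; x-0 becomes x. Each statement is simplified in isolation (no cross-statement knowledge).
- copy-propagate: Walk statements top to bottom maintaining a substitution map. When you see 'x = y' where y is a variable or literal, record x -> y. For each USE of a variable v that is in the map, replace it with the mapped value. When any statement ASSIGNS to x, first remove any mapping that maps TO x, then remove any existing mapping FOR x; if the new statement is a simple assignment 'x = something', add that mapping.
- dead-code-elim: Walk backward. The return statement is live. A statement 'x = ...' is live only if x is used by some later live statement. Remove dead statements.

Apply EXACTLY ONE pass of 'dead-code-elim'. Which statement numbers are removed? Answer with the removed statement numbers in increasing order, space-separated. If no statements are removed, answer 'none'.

Backward liveness scan:
Stmt 1 'u = 0': KEEP (u is live); live-in = []
Stmt 2 'd = u': KEEP (d is live); live-in = ['u']
Stmt 3 'y = 6 + 3': DEAD (y not in live set ['d'])
Stmt 4 'a = 1': DEAD (a not in live set ['d'])
Stmt 5 'c = d': KEEP (c is live); live-in = ['d']
Stmt 6 'x = u': DEAD (x not in live set ['c'])
Stmt 7 'return c': KEEP (return); live-in = ['c']
Removed statement numbers: [3, 4, 6]
Surviving IR:
  u = 0
  d = u
  c = d
  return c

Answer: 3 4 6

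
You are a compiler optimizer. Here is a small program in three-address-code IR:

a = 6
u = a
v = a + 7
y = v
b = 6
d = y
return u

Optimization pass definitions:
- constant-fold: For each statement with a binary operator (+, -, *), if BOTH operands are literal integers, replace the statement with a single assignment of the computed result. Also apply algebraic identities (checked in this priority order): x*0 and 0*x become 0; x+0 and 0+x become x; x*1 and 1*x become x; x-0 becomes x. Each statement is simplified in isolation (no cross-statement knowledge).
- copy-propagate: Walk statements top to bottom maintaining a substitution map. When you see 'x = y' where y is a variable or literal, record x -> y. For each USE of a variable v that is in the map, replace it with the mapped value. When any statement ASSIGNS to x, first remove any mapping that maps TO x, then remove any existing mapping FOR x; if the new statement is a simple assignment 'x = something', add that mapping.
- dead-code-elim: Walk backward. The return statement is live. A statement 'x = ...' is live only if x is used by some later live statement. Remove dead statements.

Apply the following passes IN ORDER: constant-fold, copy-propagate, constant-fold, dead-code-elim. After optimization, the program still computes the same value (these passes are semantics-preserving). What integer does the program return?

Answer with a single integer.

Initial IR:
  a = 6
  u = a
  v = a + 7
  y = v
  b = 6
  d = y
  return u
After constant-fold (7 stmts):
  a = 6
  u = a
  v = a + 7
  y = v
  b = 6
  d = y
  return u
After copy-propagate (7 stmts):
  a = 6
  u = 6
  v = 6 + 7
  y = v
  b = 6
  d = v
  return 6
After constant-fold (7 stmts):
  a = 6
  u = 6
  v = 13
  y = v
  b = 6
  d = v
  return 6
After dead-code-elim (1 stmts):
  return 6
Evaluate:
  a = 6  =>  a = 6
  u = a  =>  u = 6
  v = a + 7  =>  v = 13
  y = v  =>  y = 13
  b = 6  =>  b = 6
  d = y  =>  d = 13
  return u = 6

Answer: 6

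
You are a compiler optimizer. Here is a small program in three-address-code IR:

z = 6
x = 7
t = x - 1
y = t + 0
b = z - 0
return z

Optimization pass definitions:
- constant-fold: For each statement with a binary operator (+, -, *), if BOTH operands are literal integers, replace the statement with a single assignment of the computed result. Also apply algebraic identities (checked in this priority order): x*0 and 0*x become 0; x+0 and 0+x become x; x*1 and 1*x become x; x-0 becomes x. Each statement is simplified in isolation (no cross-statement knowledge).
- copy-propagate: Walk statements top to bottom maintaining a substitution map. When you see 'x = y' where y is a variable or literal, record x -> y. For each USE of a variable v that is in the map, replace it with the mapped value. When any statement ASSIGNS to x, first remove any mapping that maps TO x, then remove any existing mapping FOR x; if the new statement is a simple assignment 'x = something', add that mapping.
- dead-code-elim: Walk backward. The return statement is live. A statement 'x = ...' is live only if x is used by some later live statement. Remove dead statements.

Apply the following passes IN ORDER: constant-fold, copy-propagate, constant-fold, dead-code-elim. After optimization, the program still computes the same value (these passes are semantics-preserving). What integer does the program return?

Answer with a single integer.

Initial IR:
  z = 6
  x = 7
  t = x - 1
  y = t + 0
  b = z - 0
  return z
After constant-fold (6 stmts):
  z = 6
  x = 7
  t = x - 1
  y = t
  b = z
  return z
After copy-propagate (6 stmts):
  z = 6
  x = 7
  t = 7 - 1
  y = t
  b = 6
  return 6
After constant-fold (6 stmts):
  z = 6
  x = 7
  t = 6
  y = t
  b = 6
  return 6
After dead-code-elim (1 stmts):
  return 6
Evaluate:
  z = 6  =>  z = 6
  x = 7  =>  x = 7
  t = x - 1  =>  t = 6
  y = t + 0  =>  y = 6
  b = z - 0  =>  b = 6
  return z = 6

Answer: 6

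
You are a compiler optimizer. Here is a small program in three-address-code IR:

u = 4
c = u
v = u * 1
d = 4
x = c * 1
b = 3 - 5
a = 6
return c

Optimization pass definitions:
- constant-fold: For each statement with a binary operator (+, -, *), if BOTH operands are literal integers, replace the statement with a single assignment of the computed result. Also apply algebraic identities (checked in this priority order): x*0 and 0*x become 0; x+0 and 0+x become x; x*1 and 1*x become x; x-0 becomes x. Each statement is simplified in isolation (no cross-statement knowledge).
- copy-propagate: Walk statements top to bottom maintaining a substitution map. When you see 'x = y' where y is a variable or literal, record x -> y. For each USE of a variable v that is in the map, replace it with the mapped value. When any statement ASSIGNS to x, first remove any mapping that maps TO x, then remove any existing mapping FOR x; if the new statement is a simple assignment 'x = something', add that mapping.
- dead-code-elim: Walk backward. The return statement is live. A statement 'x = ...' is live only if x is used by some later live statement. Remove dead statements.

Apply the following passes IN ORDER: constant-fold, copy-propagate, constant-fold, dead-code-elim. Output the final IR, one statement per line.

Answer: return 4

Derivation:
Initial IR:
  u = 4
  c = u
  v = u * 1
  d = 4
  x = c * 1
  b = 3 - 5
  a = 6
  return c
After constant-fold (8 stmts):
  u = 4
  c = u
  v = u
  d = 4
  x = c
  b = -2
  a = 6
  return c
After copy-propagate (8 stmts):
  u = 4
  c = 4
  v = 4
  d = 4
  x = 4
  b = -2
  a = 6
  return 4
After constant-fold (8 stmts):
  u = 4
  c = 4
  v = 4
  d = 4
  x = 4
  b = -2
  a = 6
  return 4
After dead-code-elim (1 stmts):
  return 4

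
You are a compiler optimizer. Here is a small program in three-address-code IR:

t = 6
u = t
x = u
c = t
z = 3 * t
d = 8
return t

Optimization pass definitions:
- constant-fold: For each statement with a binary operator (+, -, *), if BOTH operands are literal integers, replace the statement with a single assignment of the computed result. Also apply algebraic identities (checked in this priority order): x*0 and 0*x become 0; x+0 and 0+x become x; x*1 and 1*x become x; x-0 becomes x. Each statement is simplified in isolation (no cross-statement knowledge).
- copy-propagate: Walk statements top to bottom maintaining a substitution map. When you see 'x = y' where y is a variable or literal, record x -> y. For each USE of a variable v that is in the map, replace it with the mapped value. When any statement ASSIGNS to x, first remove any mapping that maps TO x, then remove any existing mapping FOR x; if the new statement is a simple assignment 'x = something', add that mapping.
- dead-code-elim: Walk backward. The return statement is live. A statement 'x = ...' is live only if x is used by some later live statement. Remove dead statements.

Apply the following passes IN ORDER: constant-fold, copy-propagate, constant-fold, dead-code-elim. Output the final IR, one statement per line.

Answer: return 6

Derivation:
Initial IR:
  t = 6
  u = t
  x = u
  c = t
  z = 3 * t
  d = 8
  return t
After constant-fold (7 stmts):
  t = 6
  u = t
  x = u
  c = t
  z = 3 * t
  d = 8
  return t
After copy-propagate (7 stmts):
  t = 6
  u = 6
  x = 6
  c = 6
  z = 3 * 6
  d = 8
  return 6
After constant-fold (7 stmts):
  t = 6
  u = 6
  x = 6
  c = 6
  z = 18
  d = 8
  return 6
After dead-code-elim (1 stmts):
  return 6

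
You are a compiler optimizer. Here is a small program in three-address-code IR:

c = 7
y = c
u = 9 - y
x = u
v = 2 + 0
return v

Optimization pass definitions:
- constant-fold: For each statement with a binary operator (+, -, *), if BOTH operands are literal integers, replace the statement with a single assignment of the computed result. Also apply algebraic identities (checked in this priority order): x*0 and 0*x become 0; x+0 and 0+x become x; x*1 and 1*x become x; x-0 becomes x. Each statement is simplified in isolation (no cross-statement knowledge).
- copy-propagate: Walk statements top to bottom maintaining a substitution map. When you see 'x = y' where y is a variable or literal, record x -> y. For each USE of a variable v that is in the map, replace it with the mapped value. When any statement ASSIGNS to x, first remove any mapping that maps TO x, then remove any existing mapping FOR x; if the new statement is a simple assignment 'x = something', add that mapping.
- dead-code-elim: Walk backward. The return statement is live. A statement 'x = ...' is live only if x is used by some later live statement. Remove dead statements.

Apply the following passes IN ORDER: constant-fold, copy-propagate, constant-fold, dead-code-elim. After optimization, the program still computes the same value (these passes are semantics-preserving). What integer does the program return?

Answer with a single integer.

Initial IR:
  c = 7
  y = c
  u = 9 - y
  x = u
  v = 2 + 0
  return v
After constant-fold (6 stmts):
  c = 7
  y = c
  u = 9 - y
  x = u
  v = 2
  return v
After copy-propagate (6 stmts):
  c = 7
  y = 7
  u = 9 - 7
  x = u
  v = 2
  return 2
After constant-fold (6 stmts):
  c = 7
  y = 7
  u = 2
  x = u
  v = 2
  return 2
After dead-code-elim (1 stmts):
  return 2
Evaluate:
  c = 7  =>  c = 7
  y = c  =>  y = 7
  u = 9 - y  =>  u = 2
  x = u  =>  x = 2
  v = 2 + 0  =>  v = 2
  return v = 2

Answer: 2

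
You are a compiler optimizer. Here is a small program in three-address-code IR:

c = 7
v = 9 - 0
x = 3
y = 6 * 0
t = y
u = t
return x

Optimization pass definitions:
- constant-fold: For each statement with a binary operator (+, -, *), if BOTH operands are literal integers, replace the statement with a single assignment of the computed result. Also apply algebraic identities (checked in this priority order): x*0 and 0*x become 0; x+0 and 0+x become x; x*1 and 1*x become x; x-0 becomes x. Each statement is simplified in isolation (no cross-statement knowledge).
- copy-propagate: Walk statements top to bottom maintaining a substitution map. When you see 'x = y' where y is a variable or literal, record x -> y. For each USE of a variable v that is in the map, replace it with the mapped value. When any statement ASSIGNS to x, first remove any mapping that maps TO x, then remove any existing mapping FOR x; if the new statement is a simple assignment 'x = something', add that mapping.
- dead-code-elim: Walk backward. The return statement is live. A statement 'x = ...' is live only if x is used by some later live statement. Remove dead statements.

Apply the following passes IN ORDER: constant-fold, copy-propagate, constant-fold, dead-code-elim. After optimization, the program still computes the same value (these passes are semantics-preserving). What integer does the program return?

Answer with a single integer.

Initial IR:
  c = 7
  v = 9 - 0
  x = 3
  y = 6 * 0
  t = y
  u = t
  return x
After constant-fold (7 stmts):
  c = 7
  v = 9
  x = 3
  y = 0
  t = y
  u = t
  return x
After copy-propagate (7 stmts):
  c = 7
  v = 9
  x = 3
  y = 0
  t = 0
  u = 0
  return 3
After constant-fold (7 stmts):
  c = 7
  v = 9
  x = 3
  y = 0
  t = 0
  u = 0
  return 3
After dead-code-elim (1 stmts):
  return 3
Evaluate:
  c = 7  =>  c = 7
  v = 9 - 0  =>  v = 9
  x = 3  =>  x = 3
  y = 6 * 0  =>  y = 0
  t = y  =>  t = 0
  u = t  =>  u = 0
  return x = 3

Answer: 3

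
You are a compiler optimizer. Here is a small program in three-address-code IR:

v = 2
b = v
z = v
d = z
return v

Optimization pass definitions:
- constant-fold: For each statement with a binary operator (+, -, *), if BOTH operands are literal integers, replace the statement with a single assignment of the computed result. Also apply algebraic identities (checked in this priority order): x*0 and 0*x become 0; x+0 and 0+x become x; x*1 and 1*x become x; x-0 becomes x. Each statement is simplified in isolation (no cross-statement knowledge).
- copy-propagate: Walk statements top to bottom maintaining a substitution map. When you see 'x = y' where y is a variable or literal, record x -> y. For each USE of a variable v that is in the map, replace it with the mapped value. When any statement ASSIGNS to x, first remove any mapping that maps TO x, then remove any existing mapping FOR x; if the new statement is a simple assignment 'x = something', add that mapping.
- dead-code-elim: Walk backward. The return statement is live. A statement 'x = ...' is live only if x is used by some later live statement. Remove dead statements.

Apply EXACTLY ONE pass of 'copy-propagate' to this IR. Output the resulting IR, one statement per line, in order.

Applying copy-propagate statement-by-statement:
  [1] v = 2  (unchanged)
  [2] b = v  -> b = 2
  [3] z = v  -> z = 2
  [4] d = z  -> d = 2
  [5] return v  -> return 2
Result (5 stmts):
  v = 2
  b = 2
  z = 2
  d = 2
  return 2

Answer: v = 2
b = 2
z = 2
d = 2
return 2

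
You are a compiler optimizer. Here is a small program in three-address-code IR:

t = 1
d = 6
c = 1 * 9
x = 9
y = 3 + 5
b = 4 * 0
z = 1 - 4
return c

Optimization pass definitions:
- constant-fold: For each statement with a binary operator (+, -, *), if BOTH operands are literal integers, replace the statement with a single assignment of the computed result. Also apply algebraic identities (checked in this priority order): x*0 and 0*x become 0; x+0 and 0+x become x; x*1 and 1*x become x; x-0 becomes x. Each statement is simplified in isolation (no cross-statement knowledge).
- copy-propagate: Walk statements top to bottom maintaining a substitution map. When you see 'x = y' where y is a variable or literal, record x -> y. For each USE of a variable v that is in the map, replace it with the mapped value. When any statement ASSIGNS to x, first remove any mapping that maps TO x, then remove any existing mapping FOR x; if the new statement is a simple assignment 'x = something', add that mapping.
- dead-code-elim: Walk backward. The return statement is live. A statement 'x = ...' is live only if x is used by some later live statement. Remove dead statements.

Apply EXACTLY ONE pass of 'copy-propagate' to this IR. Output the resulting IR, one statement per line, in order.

Answer: t = 1
d = 6
c = 1 * 9
x = 9
y = 3 + 5
b = 4 * 0
z = 1 - 4
return c

Derivation:
Applying copy-propagate statement-by-statement:
  [1] t = 1  (unchanged)
  [2] d = 6  (unchanged)
  [3] c = 1 * 9  (unchanged)
  [4] x = 9  (unchanged)
  [5] y = 3 + 5  (unchanged)
  [6] b = 4 * 0  (unchanged)
  [7] z = 1 - 4  (unchanged)
  [8] return c  (unchanged)
Result (8 stmts):
  t = 1
  d = 6
  c = 1 * 9
  x = 9
  y = 3 + 5
  b = 4 * 0
  z = 1 - 4
  return c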